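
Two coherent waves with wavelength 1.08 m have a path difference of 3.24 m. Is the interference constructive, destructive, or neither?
constructive — path difference = 3λ, a whole number of wavelengths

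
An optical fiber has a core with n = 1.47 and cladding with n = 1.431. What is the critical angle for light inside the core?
θc = arcsin(n_cladding/n_core) = 76.77°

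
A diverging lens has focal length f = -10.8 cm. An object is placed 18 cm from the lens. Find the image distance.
1/di = 1/f − 1/do → di = -6.75 cm (virtual image)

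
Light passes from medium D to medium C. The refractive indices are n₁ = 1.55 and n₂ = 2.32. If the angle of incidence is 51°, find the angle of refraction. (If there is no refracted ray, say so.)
sin θ₂ = (n₁/n₂)·sin θ₁ = 0.5192 → θ₂ = 31.28°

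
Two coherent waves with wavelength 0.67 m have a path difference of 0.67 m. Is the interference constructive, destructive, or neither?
constructive — path difference = 1λ, a whole number of wavelengths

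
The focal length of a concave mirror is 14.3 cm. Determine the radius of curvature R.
R = 2|f| = 28.6 cm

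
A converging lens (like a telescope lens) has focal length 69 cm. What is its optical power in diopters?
P = 1/f = 1.449 D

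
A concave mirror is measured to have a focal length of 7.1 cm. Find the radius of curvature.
R = 2|f| = 14.2 cm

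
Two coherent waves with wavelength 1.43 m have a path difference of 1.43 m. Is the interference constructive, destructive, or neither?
constructive — path difference = 1λ, a whole number of wavelengths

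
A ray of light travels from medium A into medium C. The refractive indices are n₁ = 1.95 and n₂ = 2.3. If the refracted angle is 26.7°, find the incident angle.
sin θ₁ = (n₂/n₁)·sin θ₂ → θ₁ = 32°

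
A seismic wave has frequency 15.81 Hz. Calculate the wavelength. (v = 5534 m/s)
λ = v/f = 350 m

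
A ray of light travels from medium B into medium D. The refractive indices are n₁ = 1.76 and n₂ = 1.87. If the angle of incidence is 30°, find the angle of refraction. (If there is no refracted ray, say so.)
sin θ₂ = (n₁/n₂)·sin θ₁ = 0.4706 → θ₂ = 28.07°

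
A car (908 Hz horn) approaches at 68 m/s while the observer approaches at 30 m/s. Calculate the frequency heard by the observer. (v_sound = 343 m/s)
f_obs = f·(v + v_o)/(v − v_s) = 1232 Hz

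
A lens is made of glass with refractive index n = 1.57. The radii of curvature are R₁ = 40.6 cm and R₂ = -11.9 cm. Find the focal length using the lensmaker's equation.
1/f = (n − 1)(1/R₁ − 1/R₂) → f = 16.15 cm (converging lens)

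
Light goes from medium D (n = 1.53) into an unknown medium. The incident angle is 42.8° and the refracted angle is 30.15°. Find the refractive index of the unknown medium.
n₂ = n₁·sin θ₁ / sin θ₂ = 2.07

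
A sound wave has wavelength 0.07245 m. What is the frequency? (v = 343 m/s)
f = v/λ = 4734 Hz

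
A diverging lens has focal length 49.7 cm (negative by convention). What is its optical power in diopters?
P = 1/f = -2.012 D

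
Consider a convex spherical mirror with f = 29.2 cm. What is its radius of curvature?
R = 2|f| = 58.4 cm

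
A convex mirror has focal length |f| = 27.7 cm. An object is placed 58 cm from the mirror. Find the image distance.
f = −27.7 cm (convex); 1/di = 1/f − 1/do → di = -18.75 cm (virtual image, behind mirror)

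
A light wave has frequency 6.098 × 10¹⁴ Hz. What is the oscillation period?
T = 1/f = 1.640 × 10⁻¹⁵ s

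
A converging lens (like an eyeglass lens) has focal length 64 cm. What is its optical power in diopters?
P = 1/f = 1.562 D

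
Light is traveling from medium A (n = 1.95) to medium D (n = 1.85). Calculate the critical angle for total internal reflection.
θc = arcsin(n₂/n₁) = 71.57°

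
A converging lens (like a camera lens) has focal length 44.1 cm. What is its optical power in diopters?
P = 1/f = 2.268 D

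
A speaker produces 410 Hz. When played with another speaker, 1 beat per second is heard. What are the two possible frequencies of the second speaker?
f₂ = 410 ± 1 Hz → 411 Hz or 409 Hz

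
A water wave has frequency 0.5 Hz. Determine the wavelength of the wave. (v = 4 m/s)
λ = v/f = 8 m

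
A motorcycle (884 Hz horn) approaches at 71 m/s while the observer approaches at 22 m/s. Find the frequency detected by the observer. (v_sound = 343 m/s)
f_obs = f·(v + v_o)/(v − v_s) = 1186 Hz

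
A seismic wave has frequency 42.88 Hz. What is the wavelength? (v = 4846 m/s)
λ = v/f = 113 m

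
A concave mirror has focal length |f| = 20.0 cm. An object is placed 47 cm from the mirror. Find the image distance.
f = +20.0 cm (concave); 1/di = 1/f − 1/do → di = 34.81 cm (real image, in front of mirror)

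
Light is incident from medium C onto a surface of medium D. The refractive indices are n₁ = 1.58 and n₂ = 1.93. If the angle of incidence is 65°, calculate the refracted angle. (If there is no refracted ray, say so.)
sin θ₂ = (n₁/n₂)·sin θ₁ = 0.742 → θ₂ = 47.9°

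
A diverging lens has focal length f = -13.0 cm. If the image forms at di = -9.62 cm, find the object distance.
1/do = 1/f − 1/di → do = 37 cm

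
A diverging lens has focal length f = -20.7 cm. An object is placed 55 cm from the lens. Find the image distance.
1/di = 1/f − 1/do → di = -15.04 cm (virtual image)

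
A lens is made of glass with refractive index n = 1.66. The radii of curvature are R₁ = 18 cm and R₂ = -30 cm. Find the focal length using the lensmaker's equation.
1/f = (n − 1)(1/R₁ − 1/R₂) → f = 17.05 cm (converging lens)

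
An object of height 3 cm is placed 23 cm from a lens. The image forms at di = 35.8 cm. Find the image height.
hi = (-di/do) × ho = -4.67 cm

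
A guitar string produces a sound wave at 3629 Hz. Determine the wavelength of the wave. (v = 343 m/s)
λ = v/f = 0.09452 m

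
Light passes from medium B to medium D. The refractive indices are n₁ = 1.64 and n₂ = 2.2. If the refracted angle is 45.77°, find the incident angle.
sin θ₁ = (n₂/n₁)·sin θ₂ → θ₁ = 73.99°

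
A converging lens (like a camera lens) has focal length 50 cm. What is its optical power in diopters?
P = 1/f = 2 D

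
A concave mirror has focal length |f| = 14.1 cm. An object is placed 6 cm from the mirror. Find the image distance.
f = +14.1 cm (concave); 1/di = 1/f − 1/do → di = -10.44 cm (virtual image, behind mirror)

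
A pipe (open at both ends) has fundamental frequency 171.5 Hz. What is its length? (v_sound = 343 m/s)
L = v/(2f₁) = 1 m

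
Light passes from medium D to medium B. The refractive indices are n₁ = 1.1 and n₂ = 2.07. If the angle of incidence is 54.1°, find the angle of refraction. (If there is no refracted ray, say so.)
sin θ₂ = (n₁/n₂)·sin θ₁ = 0.4305 → θ₂ = 25.5°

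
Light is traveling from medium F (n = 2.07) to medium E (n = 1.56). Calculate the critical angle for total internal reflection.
θc = arcsin(n₂/n₁) = 48.91°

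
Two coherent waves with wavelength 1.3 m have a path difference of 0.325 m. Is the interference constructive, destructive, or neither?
neither (partial) — path difference = 0.25λ, neither a whole number of wavelengths nor an odd multiple of λ/2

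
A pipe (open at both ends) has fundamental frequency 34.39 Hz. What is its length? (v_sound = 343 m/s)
L = v/(2f₁) = 4.987 m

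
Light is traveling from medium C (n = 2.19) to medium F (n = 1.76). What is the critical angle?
θc = arcsin(n₂/n₁) = 53.48°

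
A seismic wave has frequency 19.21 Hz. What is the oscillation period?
T = 1/f = 0.05206 s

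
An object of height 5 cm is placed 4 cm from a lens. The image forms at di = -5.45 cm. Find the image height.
hi = (-di/do) × ho = 6.812 cm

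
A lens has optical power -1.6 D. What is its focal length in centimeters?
f = 1/P = -62.5 cm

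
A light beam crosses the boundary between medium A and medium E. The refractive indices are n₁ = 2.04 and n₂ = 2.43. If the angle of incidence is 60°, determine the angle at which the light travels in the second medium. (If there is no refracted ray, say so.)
sin θ₂ = (n₁/n₂)·sin θ₁ = 0.727 → θ₂ = 46.64°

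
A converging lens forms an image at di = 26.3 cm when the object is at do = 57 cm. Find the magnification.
M = −di/do = -0.4614 (inverted image)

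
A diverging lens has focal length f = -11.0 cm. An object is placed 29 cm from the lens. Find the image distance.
1/di = 1/f − 1/do → di = -7.975 cm (virtual image)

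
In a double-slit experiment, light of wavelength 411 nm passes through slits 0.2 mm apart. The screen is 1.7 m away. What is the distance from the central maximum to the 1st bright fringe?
y = mλL/d = 3.493 mm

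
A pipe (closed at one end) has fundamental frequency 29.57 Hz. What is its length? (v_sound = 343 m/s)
L = v/(4f₁) = 2.9 m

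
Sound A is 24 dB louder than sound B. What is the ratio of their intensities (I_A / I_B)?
I_A/I_B = 10^(Δβ/10) = 251.2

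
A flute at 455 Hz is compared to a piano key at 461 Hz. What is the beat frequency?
6 Hz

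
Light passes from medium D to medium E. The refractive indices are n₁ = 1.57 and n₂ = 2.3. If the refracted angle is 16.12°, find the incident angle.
sin θ₁ = (n₂/n₁)·sin θ₂ → θ₁ = 24°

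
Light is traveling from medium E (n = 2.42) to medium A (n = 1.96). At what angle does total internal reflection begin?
θc = arcsin(n₂/n₁) = 54.09°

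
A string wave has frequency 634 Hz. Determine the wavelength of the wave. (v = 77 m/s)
λ = v/f = 0.1215 m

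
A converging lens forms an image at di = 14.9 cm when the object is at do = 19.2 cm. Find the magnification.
M = −di/do = -0.776 (inverted image)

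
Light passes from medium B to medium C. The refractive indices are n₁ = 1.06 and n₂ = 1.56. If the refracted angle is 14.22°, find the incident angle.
sin θ₁ = (n₂/n₁)·sin θ₂ → θ₁ = 21.19°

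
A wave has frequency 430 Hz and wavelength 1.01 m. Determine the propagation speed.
v = fλ = 434.3 m/s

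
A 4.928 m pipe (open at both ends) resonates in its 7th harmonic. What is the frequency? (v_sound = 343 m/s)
fₙ = nv/(2L) = 243.6 Hz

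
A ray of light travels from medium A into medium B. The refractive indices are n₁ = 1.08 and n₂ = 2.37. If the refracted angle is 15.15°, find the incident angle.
sin θ₁ = (n₂/n₁)·sin θ₂ → θ₁ = 35°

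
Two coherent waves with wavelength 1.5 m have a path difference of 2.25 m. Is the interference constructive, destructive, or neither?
destructive — path difference = 1.5λ, an odd multiple of λ/2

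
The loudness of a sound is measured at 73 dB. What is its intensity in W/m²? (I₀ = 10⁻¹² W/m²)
I = I₀·10^(β/10) = 2.00 × 10⁻⁵ W/m²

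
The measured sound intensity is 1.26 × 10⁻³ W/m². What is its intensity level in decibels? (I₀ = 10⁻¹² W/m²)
β = 10·log₁₀(I/I₀) = 91 dB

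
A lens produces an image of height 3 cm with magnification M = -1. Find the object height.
ho = |hi|/|M| = 3 cm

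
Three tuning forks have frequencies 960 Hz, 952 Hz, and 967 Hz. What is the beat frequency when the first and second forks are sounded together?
8 Hz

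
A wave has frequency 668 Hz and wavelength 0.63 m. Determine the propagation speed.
v = fλ = 420.8 m/s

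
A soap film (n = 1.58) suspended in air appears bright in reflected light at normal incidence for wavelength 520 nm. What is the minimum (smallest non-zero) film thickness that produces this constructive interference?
2nt = (m − ½)λ with m = 1 → t = (m − ½)λ/(2n) = 82.28 nm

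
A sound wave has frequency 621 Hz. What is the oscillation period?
T = 1/f = 0.00161 s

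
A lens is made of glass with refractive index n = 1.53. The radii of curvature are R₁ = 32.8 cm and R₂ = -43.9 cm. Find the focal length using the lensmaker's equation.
1/f = (n − 1)(1/R₁ − 1/R₂) → f = 35.42 cm (converging lens)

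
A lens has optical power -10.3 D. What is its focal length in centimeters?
f = 1/P = -9.709 cm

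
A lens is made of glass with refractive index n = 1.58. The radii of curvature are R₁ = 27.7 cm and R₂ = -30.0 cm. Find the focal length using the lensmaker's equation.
1/f = (n − 1)(1/R₁ − 1/R₂) → f = 24.83 cm (converging lens)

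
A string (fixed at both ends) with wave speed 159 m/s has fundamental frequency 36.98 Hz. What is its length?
L = v/(2f₁) = 2.15 m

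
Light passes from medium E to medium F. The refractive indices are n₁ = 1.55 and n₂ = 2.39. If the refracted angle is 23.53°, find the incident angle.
sin θ₁ = (n₂/n₁)·sin θ₂ → θ₁ = 37.99°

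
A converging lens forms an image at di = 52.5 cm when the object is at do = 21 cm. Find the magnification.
M = −di/do = -2.5 (inverted image)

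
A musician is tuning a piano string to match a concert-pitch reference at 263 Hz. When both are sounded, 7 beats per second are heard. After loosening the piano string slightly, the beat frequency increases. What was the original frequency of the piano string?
256 Hz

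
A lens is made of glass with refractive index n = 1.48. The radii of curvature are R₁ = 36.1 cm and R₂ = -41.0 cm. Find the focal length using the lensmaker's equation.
1/f = (n − 1)(1/R₁ − 1/R₂) → f = 39.99 cm (converging lens)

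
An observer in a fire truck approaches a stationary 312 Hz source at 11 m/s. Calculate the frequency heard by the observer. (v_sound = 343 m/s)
f_obs = f·(v + v_o)/v = 322 Hz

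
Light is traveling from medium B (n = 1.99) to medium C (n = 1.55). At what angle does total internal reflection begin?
θc = arcsin(n₂/n₁) = 51.16°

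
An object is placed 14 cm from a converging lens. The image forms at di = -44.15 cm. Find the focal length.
1/f = 1/do + 1/di → f = 20.5 cm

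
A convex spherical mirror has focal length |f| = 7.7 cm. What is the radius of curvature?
R = 2|f| = 15.4 cm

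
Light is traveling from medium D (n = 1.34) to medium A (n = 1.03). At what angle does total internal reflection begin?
θc = arcsin(n₂/n₁) = 50.23°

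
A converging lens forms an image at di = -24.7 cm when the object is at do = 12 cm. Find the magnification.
M = −di/do = 2.058 (upright image)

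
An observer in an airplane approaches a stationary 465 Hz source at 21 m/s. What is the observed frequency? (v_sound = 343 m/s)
f_obs = f·(v + v_o)/v = 493.5 Hz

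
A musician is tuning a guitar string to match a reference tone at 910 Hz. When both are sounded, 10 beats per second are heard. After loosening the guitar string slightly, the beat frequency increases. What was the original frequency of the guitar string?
900 Hz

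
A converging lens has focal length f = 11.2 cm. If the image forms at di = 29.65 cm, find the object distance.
1/do = 1/f − 1/di → do = 18 cm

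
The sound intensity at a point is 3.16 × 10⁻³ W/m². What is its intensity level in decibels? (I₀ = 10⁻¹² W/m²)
β = 10·log₁₀(I/I₀) = 95 dB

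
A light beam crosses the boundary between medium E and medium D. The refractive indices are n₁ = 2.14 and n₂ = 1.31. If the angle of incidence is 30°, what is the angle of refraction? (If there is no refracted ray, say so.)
sin θ₂ = (n₁/n₂)·sin θ₁ = 0.8168 → θ₂ = 54.77°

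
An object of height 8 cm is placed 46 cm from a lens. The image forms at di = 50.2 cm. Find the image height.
hi = (-di/do) × ho = -8.73 cm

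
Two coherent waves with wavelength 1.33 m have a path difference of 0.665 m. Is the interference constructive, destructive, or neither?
destructive — path difference = 0.5λ, an odd multiple of λ/2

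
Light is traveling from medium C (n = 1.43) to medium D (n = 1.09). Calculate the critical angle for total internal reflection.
θc = arcsin(n₂/n₁) = 49.66°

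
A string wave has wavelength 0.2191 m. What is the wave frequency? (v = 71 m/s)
f = v/λ = 324.1 Hz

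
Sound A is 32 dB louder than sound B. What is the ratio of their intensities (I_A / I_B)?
I_A/I_B = 10^(Δβ/10) = 1585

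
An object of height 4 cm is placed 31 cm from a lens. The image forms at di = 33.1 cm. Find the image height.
hi = (-di/do) × ho = -4.271 cm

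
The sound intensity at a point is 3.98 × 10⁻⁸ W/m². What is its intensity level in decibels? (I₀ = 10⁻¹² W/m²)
β = 10·log₁₀(I/I₀) = 46 dB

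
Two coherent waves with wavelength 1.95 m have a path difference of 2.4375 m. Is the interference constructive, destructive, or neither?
neither (partial) — path difference = 1.25λ, neither a whole number of wavelengths nor an odd multiple of λ/2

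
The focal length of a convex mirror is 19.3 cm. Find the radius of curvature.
R = 2|f| = 38.6 cm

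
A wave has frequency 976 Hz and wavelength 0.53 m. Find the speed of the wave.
v = fλ = 517.3 m/s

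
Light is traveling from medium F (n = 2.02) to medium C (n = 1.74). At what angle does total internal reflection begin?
θc = arcsin(n₂/n₁) = 59.47°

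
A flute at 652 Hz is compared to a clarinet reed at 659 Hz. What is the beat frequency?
7 Hz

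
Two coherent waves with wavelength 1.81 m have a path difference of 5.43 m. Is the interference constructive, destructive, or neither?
constructive — path difference = 3λ, a whole number of wavelengths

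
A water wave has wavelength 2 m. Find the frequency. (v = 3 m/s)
f = v/λ = 1.5 Hz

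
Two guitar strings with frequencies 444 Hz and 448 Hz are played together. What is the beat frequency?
4 Hz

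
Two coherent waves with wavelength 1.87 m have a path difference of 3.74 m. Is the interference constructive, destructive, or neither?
constructive — path difference = 2λ, a whole number of wavelengths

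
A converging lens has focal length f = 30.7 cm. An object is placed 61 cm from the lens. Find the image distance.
1/di = 1/f − 1/do → di = 61.81 cm (real image)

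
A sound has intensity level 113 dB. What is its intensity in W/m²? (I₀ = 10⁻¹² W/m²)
I = I₀·10^(β/10) = 2.00 × 10⁻¹ W/m²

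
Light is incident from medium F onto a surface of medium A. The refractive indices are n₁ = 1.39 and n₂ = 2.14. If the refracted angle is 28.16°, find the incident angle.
sin θ₁ = (n₂/n₁)·sin θ₂ → θ₁ = 46.6°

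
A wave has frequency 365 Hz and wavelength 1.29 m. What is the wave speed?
v = fλ = 470.9 m/s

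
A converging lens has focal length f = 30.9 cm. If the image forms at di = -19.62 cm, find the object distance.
1/do = 1/f − 1/di → do = 12 cm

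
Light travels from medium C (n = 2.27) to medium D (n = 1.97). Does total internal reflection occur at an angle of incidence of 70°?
θc = arcsin(n₂/n₁) = 60.21°; 70° > θc, so yes — total internal reflection.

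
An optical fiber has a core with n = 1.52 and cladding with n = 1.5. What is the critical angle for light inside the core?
θc = arcsin(n_cladding/n_core) = 80.7°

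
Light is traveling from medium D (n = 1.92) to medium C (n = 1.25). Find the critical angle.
θc = arcsin(n₂/n₁) = 40.62°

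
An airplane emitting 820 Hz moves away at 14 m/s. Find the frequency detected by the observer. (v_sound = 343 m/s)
f_obs = f·v/(v + v_s) = 787.8 Hz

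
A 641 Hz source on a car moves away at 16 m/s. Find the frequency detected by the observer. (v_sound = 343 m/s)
f_obs = f·v/(v + v_s) = 612.4 Hz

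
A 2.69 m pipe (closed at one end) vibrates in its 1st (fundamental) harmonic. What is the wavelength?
λₙ = 4L/n = 10.76 m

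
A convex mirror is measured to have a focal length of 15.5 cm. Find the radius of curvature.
R = 2|f| = 31 cm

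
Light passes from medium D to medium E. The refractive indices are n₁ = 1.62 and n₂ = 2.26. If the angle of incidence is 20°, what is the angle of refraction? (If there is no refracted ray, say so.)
sin θ₂ = (n₁/n₂)·sin θ₁ = 0.2452 → θ₂ = 14.19°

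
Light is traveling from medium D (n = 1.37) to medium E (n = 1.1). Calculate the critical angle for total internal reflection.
θc = arcsin(n₂/n₁) = 53.41°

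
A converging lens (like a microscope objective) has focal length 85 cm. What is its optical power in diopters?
P = 1/f = 1.176 D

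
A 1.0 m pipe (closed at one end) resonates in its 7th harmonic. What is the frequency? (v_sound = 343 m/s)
fₙ = nv/(4L) = 600.2 Hz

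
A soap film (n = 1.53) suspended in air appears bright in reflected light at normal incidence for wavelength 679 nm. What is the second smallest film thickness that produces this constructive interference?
2nt = (m − ½)λ with m = 2 → t = (m − ½)λ/(2n) = 332.8 nm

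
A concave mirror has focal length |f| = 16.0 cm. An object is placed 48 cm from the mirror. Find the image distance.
f = +16.0 cm (concave); 1/di = 1/f − 1/do → di = 24 cm (real image, in front of mirror)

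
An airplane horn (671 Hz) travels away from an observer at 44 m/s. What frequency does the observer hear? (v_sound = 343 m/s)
f_obs = f·v/(v + v_s) = 594.7 Hz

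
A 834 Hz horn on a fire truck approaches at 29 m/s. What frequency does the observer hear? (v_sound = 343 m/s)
f_obs = f·v/(v − v_s) = 911 Hz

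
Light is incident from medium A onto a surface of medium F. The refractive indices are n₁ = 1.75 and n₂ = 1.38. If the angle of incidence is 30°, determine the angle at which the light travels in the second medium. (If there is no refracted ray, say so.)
sin θ₂ = (n₁/n₂)·sin θ₁ = 0.6341 → θ₂ = 39.35°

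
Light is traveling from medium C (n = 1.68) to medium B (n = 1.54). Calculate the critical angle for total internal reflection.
θc = arcsin(n₂/n₁) = 66.44°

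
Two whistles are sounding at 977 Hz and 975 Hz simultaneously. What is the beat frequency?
2 Hz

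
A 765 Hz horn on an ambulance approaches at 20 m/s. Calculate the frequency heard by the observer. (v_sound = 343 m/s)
f_obs = f·v/(v − v_s) = 812.4 Hz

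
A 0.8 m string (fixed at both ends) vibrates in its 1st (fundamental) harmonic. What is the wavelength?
λₙ = 2L/n = 1.6 m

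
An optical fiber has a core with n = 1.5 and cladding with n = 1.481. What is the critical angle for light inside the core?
θc = arcsin(n_cladding/n_core) = 80.87°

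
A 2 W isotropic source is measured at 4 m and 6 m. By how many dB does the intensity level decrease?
Δβ = 20·log₁₀(r₂/r₁) = 3.522 dB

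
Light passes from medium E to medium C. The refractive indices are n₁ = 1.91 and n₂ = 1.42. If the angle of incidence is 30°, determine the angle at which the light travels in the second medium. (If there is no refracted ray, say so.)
sin θ₂ = (n₁/n₂)·sin θ₁ = 0.6725 → θ₂ = 42.26°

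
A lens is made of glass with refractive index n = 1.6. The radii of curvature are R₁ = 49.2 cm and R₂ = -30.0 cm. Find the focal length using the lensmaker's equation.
1/f = (n − 1)(1/R₁ − 1/R₂) → f = 31.06 cm (converging lens)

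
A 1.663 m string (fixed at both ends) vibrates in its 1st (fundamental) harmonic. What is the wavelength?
λₙ = 2L/n = 3.326 m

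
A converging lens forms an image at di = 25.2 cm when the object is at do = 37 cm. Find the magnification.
M = −di/do = -0.6811 (inverted image)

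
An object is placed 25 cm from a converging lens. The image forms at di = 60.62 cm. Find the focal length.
1/f = 1/do + 1/di → f = 17.7 cm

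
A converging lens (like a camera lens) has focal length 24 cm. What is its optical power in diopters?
P = 1/f = 4.167 D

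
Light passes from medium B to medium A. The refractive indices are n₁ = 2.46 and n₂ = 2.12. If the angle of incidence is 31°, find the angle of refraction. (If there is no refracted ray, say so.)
sin θ₂ = (n₁/n₂)·sin θ₁ = 0.5976 → θ₂ = 36.7°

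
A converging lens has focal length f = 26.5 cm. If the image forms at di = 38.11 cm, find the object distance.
1/do = 1/f − 1/di → do = 86.99 cm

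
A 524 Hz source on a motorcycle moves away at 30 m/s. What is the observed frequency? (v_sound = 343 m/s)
f_obs = f·v/(v + v_s) = 481.9 Hz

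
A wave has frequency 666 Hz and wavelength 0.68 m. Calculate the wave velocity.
v = fλ = 452.9 m/s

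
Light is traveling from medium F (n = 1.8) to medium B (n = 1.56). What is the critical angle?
θc = arcsin(n₂/n₁) = 60.07°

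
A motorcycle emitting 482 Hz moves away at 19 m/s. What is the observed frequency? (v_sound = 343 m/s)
f_obs = f·v/(v + v_s) = 456.7 Hz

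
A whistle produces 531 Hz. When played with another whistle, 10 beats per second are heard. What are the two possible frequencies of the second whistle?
f₂ = 531 ± 10 Hz → 541 Hz or 521 Hz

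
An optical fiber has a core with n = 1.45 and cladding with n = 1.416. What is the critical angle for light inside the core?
θc = arcsin(n_cladding/n_core) = 77.57°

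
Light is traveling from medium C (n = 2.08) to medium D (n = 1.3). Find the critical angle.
θc = arcsin(n₂/n₁) = 38.68°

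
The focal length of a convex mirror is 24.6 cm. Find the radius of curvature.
R = 2|f| = 49.2 cm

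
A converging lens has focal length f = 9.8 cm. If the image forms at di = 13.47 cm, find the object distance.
1/do = 1/f − 1/di → do = 35.97 cm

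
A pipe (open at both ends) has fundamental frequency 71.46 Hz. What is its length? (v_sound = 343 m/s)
L = v/(2f₁) = 2.4 m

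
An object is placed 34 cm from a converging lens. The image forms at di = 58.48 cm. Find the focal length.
1/f = 1/do + 1/di → f = 21.5 cm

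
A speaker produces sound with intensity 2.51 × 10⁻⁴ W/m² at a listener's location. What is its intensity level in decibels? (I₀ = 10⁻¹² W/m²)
β = 10·log₁₀(I/I₀) = 84 dB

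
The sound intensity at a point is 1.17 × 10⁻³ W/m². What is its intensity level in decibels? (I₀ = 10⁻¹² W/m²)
β = 10·log₁₀(I/I₀) = 90.68 dB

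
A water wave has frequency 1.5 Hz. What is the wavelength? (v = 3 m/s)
λ = v/f = 2 m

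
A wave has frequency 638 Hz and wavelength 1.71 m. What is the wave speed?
v = fλ = 1091 m/s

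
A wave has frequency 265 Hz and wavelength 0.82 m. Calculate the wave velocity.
v = fλ = 217.3 m/s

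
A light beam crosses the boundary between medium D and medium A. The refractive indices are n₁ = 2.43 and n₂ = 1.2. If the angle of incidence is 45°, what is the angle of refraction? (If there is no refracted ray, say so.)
sin θ₂ = (n₁/n₂)·sin θ₁ = 1.432 > 1, so there is no refracted ray — the light undergoes total internal reflection.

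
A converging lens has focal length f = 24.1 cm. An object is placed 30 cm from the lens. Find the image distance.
1/di = 1/f − 1/do → di = 122.5 cm (real image)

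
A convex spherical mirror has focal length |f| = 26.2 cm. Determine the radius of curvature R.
R = 2|f| = 52.4 cm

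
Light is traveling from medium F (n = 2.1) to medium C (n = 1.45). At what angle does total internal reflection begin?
θc = arcsin(n₂/n₁) = 43.67°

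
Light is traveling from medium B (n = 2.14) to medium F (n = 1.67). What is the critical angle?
θc = arcsin(n₂/n₁) = 51.29°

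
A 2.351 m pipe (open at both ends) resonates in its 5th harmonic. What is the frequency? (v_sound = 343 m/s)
fₙ = nv/(2L) = 364.7 Hz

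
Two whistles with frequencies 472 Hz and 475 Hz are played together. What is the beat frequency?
3 Hz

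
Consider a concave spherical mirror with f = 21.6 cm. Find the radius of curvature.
R = 2|f| = 43.2 cm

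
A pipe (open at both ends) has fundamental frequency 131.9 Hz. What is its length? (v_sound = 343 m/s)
L = v/(2f₁) = 1.3 m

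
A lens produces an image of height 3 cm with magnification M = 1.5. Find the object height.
ho = |hi|/|M| = 2 cm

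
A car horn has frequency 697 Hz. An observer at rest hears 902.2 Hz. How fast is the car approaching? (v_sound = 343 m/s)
v_s = v·(1 − f/f_obs) = 78.01 m/s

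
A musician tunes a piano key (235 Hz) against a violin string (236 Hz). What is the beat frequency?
1 Hz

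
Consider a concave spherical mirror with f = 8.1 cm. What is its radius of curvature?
R = 2|f| = 16.2 cm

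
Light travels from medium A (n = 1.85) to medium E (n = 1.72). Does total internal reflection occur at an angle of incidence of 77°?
θc = arcsin(n₂/n₁) = 68.39°; 77° > θc, so yes — total internal reflection.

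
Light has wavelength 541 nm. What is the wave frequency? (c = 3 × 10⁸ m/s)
f = c/λ = 5.545 × 10¹⁴ Hz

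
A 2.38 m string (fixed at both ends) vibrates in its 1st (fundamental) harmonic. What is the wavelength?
λₙ = 2L/n = 4.76 m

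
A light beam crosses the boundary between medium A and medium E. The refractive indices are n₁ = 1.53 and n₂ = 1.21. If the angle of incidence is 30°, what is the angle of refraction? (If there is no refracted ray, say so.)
sin θ₂ = (n₁/n₂)·sin θ₁ = 0.6322 → θ₂ = 39.21°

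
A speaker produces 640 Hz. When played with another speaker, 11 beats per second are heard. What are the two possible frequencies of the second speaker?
f₂ = 640 ± 11 Hz → 651 Hz or 629 Hz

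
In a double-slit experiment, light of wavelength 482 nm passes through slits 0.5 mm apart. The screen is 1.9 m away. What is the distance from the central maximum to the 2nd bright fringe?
y = mλL/d = 3.663 mm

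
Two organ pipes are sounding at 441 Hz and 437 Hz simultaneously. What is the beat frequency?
4 Hz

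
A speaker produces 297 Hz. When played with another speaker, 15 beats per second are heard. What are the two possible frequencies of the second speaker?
f₂ = 297 ± 15 Hz → 312 Hz or 282 Hz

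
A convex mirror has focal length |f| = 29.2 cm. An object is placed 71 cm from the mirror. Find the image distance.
f = −29.2 cm (convex); 1/di = 1/f − 1/do → di = -20.69 cm (virtual image, behind mirror)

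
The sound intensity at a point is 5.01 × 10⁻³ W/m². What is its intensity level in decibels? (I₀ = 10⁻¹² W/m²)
β = 10·log₁₀(I/I₀) = 97 dB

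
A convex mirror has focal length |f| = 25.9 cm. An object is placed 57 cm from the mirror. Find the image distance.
f = −25.9 cm (convex); 1/di = 1/f − 1/do → di = -17.81 cm (virtual image, behind mirror)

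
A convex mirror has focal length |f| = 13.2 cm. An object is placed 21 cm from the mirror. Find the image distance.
f = −13.2 cm (convex); 1/di = 1/f − 1/do → di = -8.105 cm (virtual image, behind mirror)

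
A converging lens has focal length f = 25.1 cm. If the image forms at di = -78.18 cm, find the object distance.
1/do = 1/f − 1/di → do = 19 cm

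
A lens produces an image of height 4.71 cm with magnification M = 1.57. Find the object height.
ho = |hi|/|M| = 3 cm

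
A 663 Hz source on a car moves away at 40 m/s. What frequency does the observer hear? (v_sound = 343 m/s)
f_obs = f·v/(v + v_s) = 593.8 Hz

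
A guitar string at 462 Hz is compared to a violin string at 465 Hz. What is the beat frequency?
3 Hz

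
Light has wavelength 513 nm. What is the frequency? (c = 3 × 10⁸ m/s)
f = c/λ = 5.848 × 10¹⁴ Hz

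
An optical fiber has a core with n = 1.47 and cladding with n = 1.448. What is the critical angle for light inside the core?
θc = arcsin(n_cladding/n_core) = 80.07°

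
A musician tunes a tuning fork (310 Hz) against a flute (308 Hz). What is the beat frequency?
2 Hz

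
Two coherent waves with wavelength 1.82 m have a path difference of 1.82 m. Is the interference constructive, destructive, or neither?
constructive — path difference = 1λ, a whole number of wavelengths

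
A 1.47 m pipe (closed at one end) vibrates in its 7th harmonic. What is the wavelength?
λₙ = 4L/n = 0.84 m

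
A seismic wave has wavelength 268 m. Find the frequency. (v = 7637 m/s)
f = v/λ = 28.5 Hz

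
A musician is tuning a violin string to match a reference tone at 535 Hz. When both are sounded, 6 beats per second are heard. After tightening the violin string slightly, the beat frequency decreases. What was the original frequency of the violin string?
529 Hz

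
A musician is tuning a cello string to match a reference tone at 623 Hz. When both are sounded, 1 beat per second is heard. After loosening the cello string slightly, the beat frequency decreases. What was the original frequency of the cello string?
624 Hz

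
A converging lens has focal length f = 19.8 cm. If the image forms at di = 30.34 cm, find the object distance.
1/do = 1/f − 1/di → do = 57 cm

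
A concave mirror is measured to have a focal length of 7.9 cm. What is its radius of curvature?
R = 2|f| = 15.8 cm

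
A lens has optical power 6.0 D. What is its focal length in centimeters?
f = 1/P = 16.67 cm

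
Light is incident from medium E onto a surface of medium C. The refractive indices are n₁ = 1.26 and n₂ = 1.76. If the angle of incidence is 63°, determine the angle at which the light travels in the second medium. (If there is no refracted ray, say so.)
sin θ₂ = (n₁/n₂)·sin θ₁ = 0.6379 → θ₂ = 39.63°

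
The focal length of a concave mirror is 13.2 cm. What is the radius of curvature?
R = 2|f| = 26.4 cm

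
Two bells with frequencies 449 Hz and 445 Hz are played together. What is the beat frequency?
4 Hz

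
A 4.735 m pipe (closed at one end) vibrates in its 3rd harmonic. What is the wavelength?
λₙ = 4L/n = 6.313 m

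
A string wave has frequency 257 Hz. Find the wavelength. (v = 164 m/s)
λ = v/f = 0.6381 m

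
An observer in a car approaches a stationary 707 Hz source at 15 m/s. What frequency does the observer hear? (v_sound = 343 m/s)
f_obs = f·(v + v_o)/v = 737.9 Hz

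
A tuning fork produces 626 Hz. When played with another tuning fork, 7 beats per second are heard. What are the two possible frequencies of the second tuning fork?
f₂ = 626 ± 7 Hz → 633 Hz or 619 Hz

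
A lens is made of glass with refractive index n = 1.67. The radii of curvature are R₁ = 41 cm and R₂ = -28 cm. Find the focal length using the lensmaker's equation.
1/f = (n − 1)(1/R₁ − 1/R₂) → f = 24.83 cm (converging lens)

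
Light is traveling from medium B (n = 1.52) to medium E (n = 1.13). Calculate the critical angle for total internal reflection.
θc = arcsin(n₂/n₁) = 48.02°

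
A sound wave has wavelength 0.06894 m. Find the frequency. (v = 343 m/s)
f = v/λ = 4975 Hz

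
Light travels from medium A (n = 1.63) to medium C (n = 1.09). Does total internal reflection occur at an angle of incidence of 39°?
θc = arcsin(n₂/n₁) = 41.97°; 39° < θc, so no — the ray refracts.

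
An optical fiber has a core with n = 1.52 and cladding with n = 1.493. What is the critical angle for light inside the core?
θc = arcsin(n_cladding/n_core) = 79.18°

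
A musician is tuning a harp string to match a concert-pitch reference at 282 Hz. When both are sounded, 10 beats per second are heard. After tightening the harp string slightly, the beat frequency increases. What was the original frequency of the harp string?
292 Hz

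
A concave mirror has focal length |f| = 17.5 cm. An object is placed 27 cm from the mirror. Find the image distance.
f = +17.5 cm (concave); 1/di = 1/f − 1/do → di = 49.74 cm (real image, in front of mirror)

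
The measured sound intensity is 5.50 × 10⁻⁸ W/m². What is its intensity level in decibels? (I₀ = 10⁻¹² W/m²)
β = 10·log₁₀(I/I₀) = 47.4 dB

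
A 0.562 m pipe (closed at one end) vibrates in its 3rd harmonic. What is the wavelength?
λₙ = 4L/n = 0.7493 m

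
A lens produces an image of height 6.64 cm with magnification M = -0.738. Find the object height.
ho = |hi|/|M| = 8.997 cm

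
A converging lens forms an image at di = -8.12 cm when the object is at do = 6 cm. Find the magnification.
M = −di/do = 1.353 (upright image)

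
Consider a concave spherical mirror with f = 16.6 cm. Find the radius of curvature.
R = 2|f| = 33.2 cm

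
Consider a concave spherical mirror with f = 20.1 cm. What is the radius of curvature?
R = 2|f| = 40.2 cm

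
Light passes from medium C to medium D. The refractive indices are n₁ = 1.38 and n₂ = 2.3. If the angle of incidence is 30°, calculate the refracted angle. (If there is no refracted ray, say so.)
sin θ₂ = (n₁/n₂)·sin θ₁ = 0.3 → θ₂ = 17.46°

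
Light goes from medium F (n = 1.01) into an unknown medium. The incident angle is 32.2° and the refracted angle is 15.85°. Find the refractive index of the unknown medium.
n₂ = n₁·sin θ₁ / sin θ₂ = 1.971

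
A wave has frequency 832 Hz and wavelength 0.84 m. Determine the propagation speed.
v = fλ = 698.9 m/s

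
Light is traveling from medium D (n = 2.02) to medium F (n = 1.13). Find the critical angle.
θc = arcsin(n₂/n₁) = 34.01°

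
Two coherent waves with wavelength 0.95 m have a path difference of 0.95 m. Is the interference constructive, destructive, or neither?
constructive — path difference = 1λ, a whole number of wavelengths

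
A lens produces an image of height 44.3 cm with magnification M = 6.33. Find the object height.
ho = |hi|/|M| = 6.998 cm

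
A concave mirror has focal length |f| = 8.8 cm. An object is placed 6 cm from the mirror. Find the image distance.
f = +8.8 cm (concave); 1/di = 1/f − 1/do → di = -18.86 cm (virtual image, behind mirror)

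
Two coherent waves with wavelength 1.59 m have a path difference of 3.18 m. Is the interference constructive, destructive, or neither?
constructive — path difference = 2λ, a whole number of wavelengths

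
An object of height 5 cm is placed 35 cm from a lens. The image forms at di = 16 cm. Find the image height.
hi = (-di/do) × ho = -2.286 cm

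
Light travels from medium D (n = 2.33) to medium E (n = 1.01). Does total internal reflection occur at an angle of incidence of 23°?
θc = arcsin(n₂/n₁) = 25.69°; 23° < θc, so no — the ray refracts.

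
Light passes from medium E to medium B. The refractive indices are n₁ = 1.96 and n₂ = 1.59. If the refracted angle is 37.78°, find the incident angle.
sin θ₁ = (n₂/n₁)·sin θ₂ → θ₁ = 29.8°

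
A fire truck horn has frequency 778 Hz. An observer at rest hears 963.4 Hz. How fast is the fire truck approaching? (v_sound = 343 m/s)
v_s = v·(1 − f/f_obs) = 66.01 m/s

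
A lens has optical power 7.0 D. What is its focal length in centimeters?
f = 1/P = 14.29 cm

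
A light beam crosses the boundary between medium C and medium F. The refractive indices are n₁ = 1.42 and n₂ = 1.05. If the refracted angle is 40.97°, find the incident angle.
sin θ₁ = (n₂/n₁)·sin θ₂ → θ₁ = 29°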